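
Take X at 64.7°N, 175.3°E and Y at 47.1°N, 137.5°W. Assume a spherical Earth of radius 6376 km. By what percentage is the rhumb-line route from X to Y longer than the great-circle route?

2.0%

Great circle: σ = 0.5357 rad → d_gc = Rσ = 3415.3 km
Rhumb: Δφ = -0.3072, Δλ = +0.8238, Δψ = -0.5599, q = Δφ/Δψ = 0.5486 → d_rh = R√(Δφ²+q²Δλ²) = 3484.1 km
Excess = (3484.1 − 3415.3) / 3415.3 = 68.8 / 3415.3 = 2.01% ≈ 2.0%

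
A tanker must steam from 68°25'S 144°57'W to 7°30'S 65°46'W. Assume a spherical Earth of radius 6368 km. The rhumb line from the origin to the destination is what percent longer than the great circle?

Great circle: σ = 1.3798 rad → d_gc = Rσ = 8786.7 km
Rhumb: Δφ = +1.0632, Δλ = +1.3820, Δψ = +1.5263, q = Δφ/Δψ = 0.6966 → d_rh = R√(Δφ²+q²Δλ²) = 9133.6 km
Excess = (9133.6 − 8786.7) / 8786.7 = 346.9 / 8786.7 = 3.948% ≈ 3.9%

3.9%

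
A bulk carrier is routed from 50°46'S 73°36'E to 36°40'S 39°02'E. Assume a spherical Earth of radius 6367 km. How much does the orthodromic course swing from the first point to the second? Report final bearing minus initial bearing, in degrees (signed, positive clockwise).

At departure: θ₁ = atan2(sin Δλ cos φ₂, cos φ₁ sin φ₂ − sin φ₁ cos φ₂ cos Δλ) = 286.40°
At arrival: θ₂ = atan2(sin Δλ cos φ₁, −cos φ₂ sin φ₁ + sin φ₂ cos φ₁ cos Δλ) = 310.85°
Δθ = θ₂ − θ₁ = +24.5°

+24.5°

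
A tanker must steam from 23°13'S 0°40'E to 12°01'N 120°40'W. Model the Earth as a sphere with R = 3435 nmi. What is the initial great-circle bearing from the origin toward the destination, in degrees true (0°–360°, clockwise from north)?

269.4°

θ = atan2( sin Δλ·cos φ₂ ,  cos φ₁ sin φ₂ − sin φ₁ cos φ₂ cos Δλ )
  = atan2(-0.8354, -0.0092) = 269.37°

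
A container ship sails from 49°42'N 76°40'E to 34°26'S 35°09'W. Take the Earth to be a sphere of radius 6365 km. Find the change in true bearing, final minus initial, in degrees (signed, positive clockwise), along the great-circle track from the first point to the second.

-29.6°

At departure: θ₁ = atan2(sin Δλ cos φ₂, cos φ₁ sin φ₂ − sin φ₁ cos φ₂ cos Δλ) = 260.22°
At arrival: θ₂ = atan2(sin Δλ cos φ₁, −cos φ₂ sin φ₁ + sin φ₂ cos φ₁ cos Δλ) = 230.61°
Δθ = θ₂ − θ₁ = -29.6°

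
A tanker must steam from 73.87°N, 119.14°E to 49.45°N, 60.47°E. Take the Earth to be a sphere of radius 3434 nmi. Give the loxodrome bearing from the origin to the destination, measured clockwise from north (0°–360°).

226.9°

Meridional parts: M(φ₁)=+1.9541, M(φ₂)=+0.9958 → ΔM = -0.9582;  Δλ = -1.0240 rad
tan C = Δλ / ΔM = +1.0686 → C = 226.90°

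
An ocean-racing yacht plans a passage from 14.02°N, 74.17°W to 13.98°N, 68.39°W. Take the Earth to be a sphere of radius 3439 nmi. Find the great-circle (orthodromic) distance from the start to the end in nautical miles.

cos σ = sin φ₁ sin φ₂ + cos φ₁ cos φ₂ cos Δλ
      = sin(14.02°)sin(13.98°) + cos(14.02°)cos(13.98°)cos(5.78°) = 0.9952
σ = 5.608° → d = Rσ = 3439·0.09788 = 337 nmi

337 nmi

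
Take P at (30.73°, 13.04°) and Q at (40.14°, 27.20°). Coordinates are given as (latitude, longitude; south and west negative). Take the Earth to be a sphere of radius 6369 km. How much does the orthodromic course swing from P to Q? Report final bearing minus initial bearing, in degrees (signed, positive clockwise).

At departure: θ₁ = atan2(sin Δλ cos φ₂, cos φ₁ sin φ₂ − sin φ₁ cos φ₂ cos Δλ) = 46.84°
At arrival: θ₂ = atan2(sin Δλ cos φ₁, −cos φ₂ sin φ₁ + sin φ₂ cos φ₁ cos Δλ) = 55.11°
Δθ = θ₂ − θ₁ = +8.3°

+8.3°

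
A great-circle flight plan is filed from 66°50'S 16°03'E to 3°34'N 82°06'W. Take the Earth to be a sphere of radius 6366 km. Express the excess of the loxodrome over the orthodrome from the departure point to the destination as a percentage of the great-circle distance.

Great circle: σ = 1.6839 rad → d_gc = Rσ = 10719.7 km
Rhumb: Δφ = +1.2287, Δλ = -1.7130, Δψ = +1.6472, q = Δφ/Δψ = 0.7459 → d_rh = R√(Δφ²+q²Δλ²) = 11285.2 km
Excess = (11285.2 − 10719.7) / 10719.7 = 565.5 / 10719.7 = 5.28% ≈ 5.3%

5.3%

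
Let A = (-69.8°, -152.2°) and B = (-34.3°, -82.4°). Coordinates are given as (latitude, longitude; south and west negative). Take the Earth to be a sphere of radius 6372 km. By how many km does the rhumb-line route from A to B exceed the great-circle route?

241 km

Great circle: cos σ = sin φ₁ sin φ₂ + cos φ₁ cos φ₂ cos Δλ,  σ = 0.8926 rad → d_gc = 5687.9 km
Rhumb line: Δψ = +1.0873, q = Δφ/Δψ = 0.5699, d_rh = R√(Δφ²+q²Δλ²) = 5929.2 km
Excess = 5929.2 − 5687.9 = 241.3 ≈ 241 km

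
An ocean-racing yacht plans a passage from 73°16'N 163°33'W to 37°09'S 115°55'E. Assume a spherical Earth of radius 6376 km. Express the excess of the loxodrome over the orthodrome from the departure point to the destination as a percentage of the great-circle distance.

Great circle: σ = 2.1419 rad → d_gc = Rσ = 13657.0 km
Rhumb: Δφ = -1.9271, Δλ = -1.4056, Δψ = -2.6161, q = Δφ/Δψ = 0.7366 → d_rh = R√(Δφ²+q²Δλ²) = 13948.6 km
Excess = (13948.6 − 13657.0) / 13657.0 = 291.6 / 13657.0 = 2.14% ≈ 2.1%

2.1%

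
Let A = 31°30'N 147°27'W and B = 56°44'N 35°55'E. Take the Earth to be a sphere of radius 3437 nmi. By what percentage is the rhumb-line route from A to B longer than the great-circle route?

37.7%

Great circle: σ = 1.6008 rad → d_gc = Rσ = 5502.0 nmi
Rhumb: Δφ = +0.4404, Δλ = -3.0828, Δψ = +0.6284, q = Δφ/Δψ = 0.7008 → d_rh = R√(Δφ²+q²Δλ²) = 7578.7 nmi
Excess = (7578.7 − 5502.0) / 5502.0 = 2076.7 / 5502.0 = 37.74% ≈ 37.7%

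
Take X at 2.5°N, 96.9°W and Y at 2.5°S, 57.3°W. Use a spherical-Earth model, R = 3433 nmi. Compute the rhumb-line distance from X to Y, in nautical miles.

Rhumb course C = atan2(Δλ, Δψ) with Δψ = ln[tan(π/4+φ₂/2)/tan(π/4+φ₁/2)] = -0.0873, Δλ = +0.6912 → C = 97.20°
d = R·|Δφ| / |cos C| = 3433·0.08727 / 0.12531 = 2391 nmi

2391 nmi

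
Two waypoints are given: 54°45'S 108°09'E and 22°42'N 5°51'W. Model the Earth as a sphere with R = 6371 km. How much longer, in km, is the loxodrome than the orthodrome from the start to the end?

Great circle: cos σ = sin φ₁ sin φ₂ + cos φ₁ cos φ₂ cos Δλ,  σ = 2.1314 rad → d_gc = 13579.2 km
Rhumb line: Δψ = +1.5536, q = Δφ/Δψ = 0.8701, d_rh = R√(Δφ²+q²Δλ²) = 13993.2 km
Excess = 13993.2 − 13579.2 = 414.0 ≈ 414 km

414 km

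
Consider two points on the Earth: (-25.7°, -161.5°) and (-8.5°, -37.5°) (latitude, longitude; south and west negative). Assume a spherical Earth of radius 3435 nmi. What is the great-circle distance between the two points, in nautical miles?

6939 nmi

cos σ = sin φ₁ sin φ₂ + cos φ₁ cos φ₂ cos Δλ
      = sin(-25.70°)sin(-8.50°) + cos(-25.70°)cos(-8.50°)cos(124.00°) = -0.4342
σ = 115.737° → d = Rσ = 3435·2.01999 = 6939 nmi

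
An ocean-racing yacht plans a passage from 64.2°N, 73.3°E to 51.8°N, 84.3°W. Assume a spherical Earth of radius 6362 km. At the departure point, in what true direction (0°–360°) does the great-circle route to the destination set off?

344.6°

N = sin Δλ·cos φ₂ = -0.2357;  D = cos φ₁ sin φ₂ − sin φ₁ cos φ₂ cos Δλ = +0.8568
initial course = atan2(N, D) = 344.62°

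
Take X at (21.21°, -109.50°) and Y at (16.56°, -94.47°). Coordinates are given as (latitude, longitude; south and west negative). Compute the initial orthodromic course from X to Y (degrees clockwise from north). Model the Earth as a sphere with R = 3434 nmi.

N = sin Δλ·cos φ₂ = +0.2486;  D = cos φ₁ sin φ₂ − sin φ₁ cos φ₂ cos Δλ = -0.0692
initial course = atan2(N, D) = 105.56°

105.6°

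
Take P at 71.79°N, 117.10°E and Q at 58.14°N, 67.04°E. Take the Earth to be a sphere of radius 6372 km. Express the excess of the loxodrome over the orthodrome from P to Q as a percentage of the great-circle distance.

Great circle: σ = 0.4210 rad → d_gc = Rσ = 2682.3 km
Rhumb: Δφ = -0.2382, Δλ = -0.8737, Δψ = -0.5772, q = Δφ/Δψ = 0.4128 → d_rh = R√(Δφ²+q²Δλ²) = 2754.2 km
Excess = (2754.2 − 2682.3) / 2682.3 = 71.9 / 2682.3 = 2.68% ≈ 2.7%

2.7%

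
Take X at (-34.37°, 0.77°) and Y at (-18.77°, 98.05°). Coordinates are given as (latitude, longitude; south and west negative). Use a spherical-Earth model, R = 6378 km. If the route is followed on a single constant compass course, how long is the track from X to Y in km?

Rhumb course C = atan2(Δλ, Δψ) with Δψ = ln[tan(π/4+φ₂/2)/tan(π/4+φ₁/2)] = +0.3058, Δλ = +1.6979 → C = 79.79°
d = R·|Δφ| / |cos C| = 6378·0.27227 / 0.17728 = 9795 km

9795 km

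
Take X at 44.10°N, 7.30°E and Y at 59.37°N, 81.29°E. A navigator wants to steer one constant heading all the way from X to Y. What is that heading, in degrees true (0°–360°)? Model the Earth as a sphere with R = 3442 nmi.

71.4°

Meridional parts: M(φ₁)=+0.8593, M(φ₂)=+1.2952 → ΔM = +0.4358;  Δλ = +1.2914 rad
tan C = Δλ / ΔM = +2.9629 → C = 71.35°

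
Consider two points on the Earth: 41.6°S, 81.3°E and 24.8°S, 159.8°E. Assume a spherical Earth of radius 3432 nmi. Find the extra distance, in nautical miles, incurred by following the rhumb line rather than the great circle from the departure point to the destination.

Great circle: cos σ = sin φ₁ sin φ₂ + cos φ₁ cos φ₂ cos Δλ,  σ = 1.1441 rad → d_gc = 3926.7 nmi
Rhumb line: Δψ = +0.3528, q = Δφ/Δψ = 0.8312, d_rh = R√(Δφ²+q²Δλ²) = 4035.7 nmi
Excess = 4035.7 − 3926.7 = 109.0 ≈ 109 nmi

109 nmi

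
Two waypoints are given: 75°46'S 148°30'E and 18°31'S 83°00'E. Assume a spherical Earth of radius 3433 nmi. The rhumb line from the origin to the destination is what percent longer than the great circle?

3.4%

Great circle: σ = 1.1543 rad → d_gc = Rσ = 3962.9 nmi
Rhumb: Δφ = +0.9992, Δλ = -1.1432, Δψ = +1.7517, q = Δφ/Δψ = 0.5704 → d_rh = R√(Δφ²+q²Δλ²) = 4096.1 nmi
Excess = (4096.1 − 3962.9) / 3962.9 = 133.2 / 3962.9 = 3.36% ≈ 3.4%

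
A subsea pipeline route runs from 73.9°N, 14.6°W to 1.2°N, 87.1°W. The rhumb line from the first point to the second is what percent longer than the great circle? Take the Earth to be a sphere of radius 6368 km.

3.3%

Great circle: σ = 1.4671 rad → d_gc = Rσ = 9342.6 km
Rhumb: Δφ = -1.2689, Δλ = -1.2654, Δψ = -1.9350, q = Δφ/Δψ = 0.6557 → d_rh = R√(Δφ²+q²Δλ²) = 9654.3 km
Excess = (9654.3 − 9342.6) / 9342.6 = 311.7 / 9342.6 = 3.34% ≈ 3.3%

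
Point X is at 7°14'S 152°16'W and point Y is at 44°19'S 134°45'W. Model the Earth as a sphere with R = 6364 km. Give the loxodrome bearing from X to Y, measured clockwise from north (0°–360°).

Δψ = ln[tan(π/4+φ₂/2)/tan(π/4+φ₁/2)] = -0.7380
Δλ = +0.3057 rad (taken the short way round)
course = atan2(Δλ, Δψ) = 157.50°

157.5°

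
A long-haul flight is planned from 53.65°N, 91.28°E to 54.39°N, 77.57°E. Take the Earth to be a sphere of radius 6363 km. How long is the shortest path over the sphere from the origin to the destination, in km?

897 km

cos σ = sin φ₁ sin φ₂ + cos φ₁ cos φ₂ cos Δλ
      = sin(53.65°)sin(54.39°) + cos(53.65°)cos(54.39°)cos(-13.71°) = 0.9901
σ = 8.076° → d = Rσ = 6363·0.14095 = 897 km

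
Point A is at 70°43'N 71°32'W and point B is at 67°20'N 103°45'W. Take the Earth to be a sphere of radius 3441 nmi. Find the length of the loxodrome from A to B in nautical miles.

720 nmi

Rhumb course C = atan2(Δλ, Δψ) with Δψ = ln[tan(π/4+φ₂/2)/tan(π/4+φ₁/2)] = -0.1653, Δλ = -0.5623 → C = 253.62°
d = R·|Δφ| / |cos C| = 3441·0.05905 / 0.28207 = 720 nmi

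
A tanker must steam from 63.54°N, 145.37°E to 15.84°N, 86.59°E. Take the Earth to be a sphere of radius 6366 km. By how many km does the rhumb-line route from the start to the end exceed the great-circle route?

Great circle: cos σ = sin φ₁ sin φ₂ + cos φ₁ cos φ₂ cos Δλ,  σ = 1.0854 rad → d_gc = 6909.8 km
Rhumb line: Δψ = -1.1677, q = Δφ/Δψ = 0.7130, d_rh = R√(Δφ²+q²Δλ²) = 7054.7 km
Excess = 7054.7 − 6909.8 = 144.9 ≈ 145 km

145 km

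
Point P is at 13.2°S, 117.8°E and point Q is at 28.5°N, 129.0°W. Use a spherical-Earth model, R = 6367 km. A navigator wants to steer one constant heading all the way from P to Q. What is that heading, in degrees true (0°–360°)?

Meridional parts: M(φ₁)=-0.2324, M(φ₂)=+0.5193 → ΔM = +0.7517;  Δλ = +1.9757 rad
tan C = Δλ / ΔM = +2.6282 → C = 69.17°

69.2°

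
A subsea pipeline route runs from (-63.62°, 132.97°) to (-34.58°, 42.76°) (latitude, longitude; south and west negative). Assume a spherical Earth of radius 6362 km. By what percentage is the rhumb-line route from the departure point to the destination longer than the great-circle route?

Great circle: σ = 1.0390 rad → d_gc = Rσ = 6609.9 km
Rhumb: Δφ = +0.5068, Δλ = -1.5745, Δψ = +0.8070, q = Δφ/Δψ = 0.6281 → d_rh = R√(Δφ²+q²Δλ²) = 7069.5 km
Excess = (7069.5 − 6609.9) / 6609.9 = 459.6 / 6609.9 = 6.953% ≈ 7.0%

7.0%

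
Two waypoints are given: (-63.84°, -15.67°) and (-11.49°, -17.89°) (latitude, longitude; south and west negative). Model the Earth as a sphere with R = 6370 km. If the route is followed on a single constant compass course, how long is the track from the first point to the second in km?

5823 km

Rhumb course C = atan2(Δλ, Δψ) with Δψ = ln[tan(π/4+φ₂/2)/tan(π/4+φ₁/2)] = +1.2577, Δλ = -0.0387 → C = 358.24°
d = R·|Δφ| / |cos C| = 6370·0.91368 / 0.99953 = 5823 km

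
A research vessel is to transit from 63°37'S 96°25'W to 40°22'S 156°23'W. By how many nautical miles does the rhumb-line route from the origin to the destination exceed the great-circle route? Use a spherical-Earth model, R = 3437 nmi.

76 nmi

Great circle: cos σ = sin φ₁ sin φ₂ + cos φ₁ cos φ₂ cos Δλ,  σ = 0.7232 rad → d_gc = 2485.7 nmi
Rhumb line: Δψ = +0.6795, q = Δφ/Δψ = 0.5972, d_rh = R√(Δφ²+q²Δλ²) = 2561.3 nmi
Excess = 2561.3 − 2485.7 = 75.6 ≈ 76 nmi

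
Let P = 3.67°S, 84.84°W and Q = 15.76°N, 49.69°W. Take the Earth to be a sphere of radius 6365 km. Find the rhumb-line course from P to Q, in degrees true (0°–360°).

60.8°

Meridional parts: M(φ₁)=-0.0641, M(φ₂)=+0.2786 → ΔM = +0.3427;  Δλ = +0.6135 rad
tan C = Δλ / ΔM = +1.7902 → C = 60.81°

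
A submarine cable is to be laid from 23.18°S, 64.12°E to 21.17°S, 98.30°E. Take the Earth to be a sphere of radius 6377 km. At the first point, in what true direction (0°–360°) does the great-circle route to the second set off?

N = sin Δλ·cos φ₂ = +0.5239;  D = cos φ₁ sin φ₂ − sin φ₁ cos φ₂ cos Δλ = -0.0283
initial course = atan2(N, D) = 93.09°

93.1°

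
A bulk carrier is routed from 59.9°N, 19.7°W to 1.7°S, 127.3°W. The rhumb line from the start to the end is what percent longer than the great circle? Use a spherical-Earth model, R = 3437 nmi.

Great circle: σ = 1.7490 rad → d_gc = Rσ = 6011.2 nmi
Rhumb: Δφ = -1.0751, Δλ = -1.8780, Δψ = -1.3431, q = Δφ/Δψ = 0.8005 → d_rh = R√(Δφ²+q²Δλ²) = 6352.0 nmi
Excess = (6352.0 − 6011.2) / 6011.2 = 340.8 / 6011.2 = 5.67% ≈ 5.7%

5.7%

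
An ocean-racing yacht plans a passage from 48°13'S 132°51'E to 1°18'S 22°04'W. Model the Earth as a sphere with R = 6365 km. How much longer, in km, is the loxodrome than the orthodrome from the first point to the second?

Great circle: cos σ = sin φ₁ sin φ₂ + cos φ₁ cos φ₂ cos Δλ,  σ = 2.1974 rad → d_gc = 13986.5 km
Rhumb line: Δψ = +0.9404, q = Δφ/Δψ = 0.8707, d_rh = R√(Δφ²+q²Δλ²) = 15865.2 km
Excess = 15865.2 − 13986.5 = 1878.7 ≈ 1879 km

1879 km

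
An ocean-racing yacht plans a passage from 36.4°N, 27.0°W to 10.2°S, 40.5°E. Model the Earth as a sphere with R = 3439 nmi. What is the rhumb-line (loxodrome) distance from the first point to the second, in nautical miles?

4737 nmi

Δψ = ln[tan(π/4+φ₂/2)/tan(π/4+φ₁/2)] = -0.8619;  Δφ = -0.8133 rad,  Δλ = +1.1781 rad
q = Δφ/Δψ = 0.9436
d = R·√(Δφ² + q²Δλ²) = 3439·1.37745 = 4737 nmi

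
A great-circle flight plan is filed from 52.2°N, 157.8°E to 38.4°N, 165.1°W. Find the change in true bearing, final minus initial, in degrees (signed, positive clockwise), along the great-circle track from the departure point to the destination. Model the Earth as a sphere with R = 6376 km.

+27.0°

At departure: θ₁ = atan2(sin Δλ cos φ₂, cos φ₁ sin φ₂ − sin φ₁ cos φ₂ cos Δλ) = 103.47°
At arrival: θ₂ = atan2(sin Δλ cos φ₁, −cos φ₂ sin φ₁ + sin φ₂ cos φ₁ cos Δλ) = 130.48°
Δθ = θ₂ − θ₁ = +27.0°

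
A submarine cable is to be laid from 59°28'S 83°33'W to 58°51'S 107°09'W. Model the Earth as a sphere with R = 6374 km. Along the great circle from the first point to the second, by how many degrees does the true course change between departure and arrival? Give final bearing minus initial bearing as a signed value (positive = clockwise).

+20.3°

Initial bearing θ₁ = atan2(sin Δλ cos φ₂, cos φ₁ sin φ₂ − sin φ₁ cos φ₂ cos Δλ) = 262.71°
Final bearing θ₂ = (initial bearing from the destination back to the start) + 180° = 283.05°
Δθ = θ₂ − θ₁ = +20.3°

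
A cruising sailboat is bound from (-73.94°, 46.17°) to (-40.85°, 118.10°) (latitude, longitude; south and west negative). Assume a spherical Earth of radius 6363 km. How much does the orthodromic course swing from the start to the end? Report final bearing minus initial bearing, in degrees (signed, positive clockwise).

-65.0°

Initial bearing θ₁ = atan2(sin Δλ cos φ₂, cos φ₁ sin φ₂ − sin φ₁ cos φ₂ cos Δλ) = 86.46°
Final bearing θ₂ = (initial bearing from the destination back to the start) + 180° = 21.41°
Δθ = θ₂ − θ₁ = -65.0°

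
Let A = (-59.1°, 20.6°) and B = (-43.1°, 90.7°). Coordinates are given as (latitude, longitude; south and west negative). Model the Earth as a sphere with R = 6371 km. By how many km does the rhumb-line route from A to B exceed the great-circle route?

205 km

Great circle: cos σ = sin φ₁ sin φ₂ + cos φ₁ cos φ₂ cos Δλ,  σ = 0.7757 rad → d_gc = 4942.0 km
Rhumb line: Δψ = +0.4507, q = Δφ/Δψ = 0.6196, d_rh = R√(Δφ²+q²Δλ²) = 5146.6 km
Excess = 5146.6 − 4942.0 = 204.6 ≈ 205 km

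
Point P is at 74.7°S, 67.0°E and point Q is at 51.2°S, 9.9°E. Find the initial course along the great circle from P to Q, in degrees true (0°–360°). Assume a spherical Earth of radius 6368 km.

N = sin Δλ·cos φ₂ = -0.5261;  D = cos φ₁ sin φ₂ − sin φ₁ cos φ₂ cos Δλ = +0.1226
initial course = atan2(N, D) = 283.12°

283.1°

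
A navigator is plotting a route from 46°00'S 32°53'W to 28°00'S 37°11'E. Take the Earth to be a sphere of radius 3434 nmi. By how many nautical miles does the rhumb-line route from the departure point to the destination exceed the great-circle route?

Great circle: cos σ = sin φ₁ sin φ₂ + cos φ₁ cos φ₂ cos Δλ,  σ = 0.9922 rad → d_gc = 3407.4 nmi
Rhumb line: Δψ = +0.3969, q = Δφ/Δψ = 0.7916, d_rh = R√(Δφ²+q²Δλ²) = 3494.8 nmi
Excess = 3494.8 − 3407.4 = 87.4 ≈ 87 nmi

87 nmi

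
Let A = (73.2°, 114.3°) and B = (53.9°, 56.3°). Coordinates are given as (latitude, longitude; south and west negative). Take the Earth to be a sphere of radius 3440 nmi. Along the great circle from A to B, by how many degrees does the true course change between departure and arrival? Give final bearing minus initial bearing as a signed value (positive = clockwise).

Initial bearing θ₁ = atan2(sin Δλ cos φ₂, cos φ₁ sin φ₂ − sin φ₁ cos φ₂ cos Δλ) = 262.55°
Final bearing θ₂ = (initial bearing from the destination back to the start) + 180° = 209.10°
Δθ = θ₂ − θ₁ = -53.4°

-53.4°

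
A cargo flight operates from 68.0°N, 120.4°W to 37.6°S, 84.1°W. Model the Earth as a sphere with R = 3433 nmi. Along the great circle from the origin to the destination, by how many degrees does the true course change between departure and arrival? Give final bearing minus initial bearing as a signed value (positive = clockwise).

+16.2°

At departure: θ₁ = atan2(sin Δλ cos φ₂, cos φ₁ sin φ₂ − sin φ₁ cos φ₂ cos Δλ) = 150.25°
At arrival: θ₂ = atan2(sin Δλ cos φ₁, −cos φ₂ sin φ₁ + sin φ₂ cos φ₁ cos Δλ) = 166.43°
Δθ = θ₂ − θ₁ = +16.2°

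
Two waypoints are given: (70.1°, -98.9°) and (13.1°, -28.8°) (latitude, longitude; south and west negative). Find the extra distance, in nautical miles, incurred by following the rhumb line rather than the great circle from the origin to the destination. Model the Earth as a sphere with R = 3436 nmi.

Great circle: cos σ = sin φ₁ sin φ₂ + cos φ₁ cos φ₂ cos Δλ,  σ = 1.2388 rad → d_gc = 4256.4 nmi
Rhumb line: Δψ = -1.5099, q = Δφ/Δψ = 0.6589, d_rh = R√(Δφ²+q²Δλ²) = 4399.6 nmi
Excess = 4399.6 − 4256.4 = 143.2 ≈ 143 nmi

143 nmi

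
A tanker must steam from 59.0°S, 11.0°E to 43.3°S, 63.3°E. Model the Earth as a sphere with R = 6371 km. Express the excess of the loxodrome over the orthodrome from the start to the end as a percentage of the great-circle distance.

2.2%

Great circle: σ = 0.6145 rad → d_gc = Rσ = 3914.8 km
Rhumb: Δφ = +0.2740, Δλ = +0.9128, Δψ = +0.4425, q = Δφ/Δψ = 0.6192 → d_rh = R√(Δφ²+q²Δλ²) = 4001.7 km
Excess = (4001.7 − 3914.8) / 3914.8 = 86.9 / 3914.8 = 2.22% ≈ 2.2%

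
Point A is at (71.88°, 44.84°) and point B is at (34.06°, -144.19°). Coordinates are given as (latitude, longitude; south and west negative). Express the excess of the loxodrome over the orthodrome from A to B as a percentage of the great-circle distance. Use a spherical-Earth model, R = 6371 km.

Great circle: σ = 1.2893 rad → d_gc = Rσ = 8213.9 km
Rhumb: Δφ = -0.6601, Δλ = +2.9840, Δψ = -1.2031, q = Δφ/Δψ = 0.5487 → d_rh = R√(Δφ²+q²Δλ²) = 11246.7 km
Excess = (11246.7 − 8213.9) / 8213.9 = 3032.8 / 8213.9 = 36.92% ≈ 36.9%

36.9%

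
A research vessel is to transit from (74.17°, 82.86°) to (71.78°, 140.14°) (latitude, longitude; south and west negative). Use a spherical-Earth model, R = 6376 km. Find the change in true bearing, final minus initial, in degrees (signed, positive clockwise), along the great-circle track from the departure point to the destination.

At departure: θ₁ = atan2(sin Δλ cos φ₂, cos φ₁ sin φ₂ − sin φ₁ cos φ₂ cos Δλ) = 69.85°
At arrival: θ₂ = atan2(sin Δλ cos φ₁, −cos φ₂ sin φ₁ + sin φ₂ cos φ₁ cos Δλ) = 125.01°
Δθ = θ₂ − θ₁ = +55.2°

+55.2°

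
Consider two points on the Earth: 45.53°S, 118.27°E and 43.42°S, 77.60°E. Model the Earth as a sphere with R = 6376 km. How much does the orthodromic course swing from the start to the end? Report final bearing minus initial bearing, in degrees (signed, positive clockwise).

Initial bearing θ₁ = atan2(sin Δλ cos φ₂, cos φ₁ sin φ₂ − sin φ₁ cos φ₂ cos Δλ) = 259.43°
Final bearing θ₂ = (initial bearing from the destination back to the start) + 180° = 288.54°
Δθ = θ₂ − θ₁ = +29.1°

+29.1°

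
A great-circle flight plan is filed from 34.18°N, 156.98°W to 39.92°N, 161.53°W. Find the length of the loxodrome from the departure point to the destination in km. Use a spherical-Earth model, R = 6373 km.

755 km

Δψ = ln[tan(π/4+φ₂/2)/tan(π/4+φ₁/2)] = +0.1256;  Δφ = +0.1002 rad,  Δλ = -0.0794 rad
q = Δφ/Δψ = 0.7974
d = R·√(Δφ² + q²Δλ²) = 6373·0.11852 = 755 km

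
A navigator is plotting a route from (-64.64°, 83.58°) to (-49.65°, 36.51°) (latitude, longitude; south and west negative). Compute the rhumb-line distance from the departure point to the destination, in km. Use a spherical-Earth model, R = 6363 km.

3247 km

Rhumb course C = atan2(Δλ, Δψ) with Δψ = ln[tan(π/4+φ₂/2)/tan(π/4+φ₁/2)] = +0.4905, Δλ = -0.8215 → C = 300.84°
d = R·|Δφ| / |cos C| = 6363·0.26162 / 0.51262 = 3247 km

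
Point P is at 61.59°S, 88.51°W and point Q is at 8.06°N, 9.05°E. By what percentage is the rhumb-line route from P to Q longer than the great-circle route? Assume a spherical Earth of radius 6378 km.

4.1%

Great circle: σ = 1.7572 rad → d_gc = Rσ = 11207.3 km
Rhumb: Δφ = +1.2156, Δλ = +1.7027, Δψ = +1.5150, q = Δφ/Δψ = 0.8024 → d_rh = R√(Δφ²+q²Δλ²) = 11664.0 km
Excess = (11664.0 − 11207.3) / 11207.3 = 456.7 / 11207.3 = 4.08% ≈ 4.1%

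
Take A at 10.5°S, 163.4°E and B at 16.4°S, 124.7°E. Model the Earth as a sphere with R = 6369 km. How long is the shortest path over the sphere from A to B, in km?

Haversine: a = sin²(Δφ/2)+cos φ₁ cos φ₂ sin²(Δλ/2) = 0.10620;  σ = 2·atan2(√a,√(1−a))
σ = 38.039° → d = Rσ = 6369·0.66390 = 4228 km

4228 km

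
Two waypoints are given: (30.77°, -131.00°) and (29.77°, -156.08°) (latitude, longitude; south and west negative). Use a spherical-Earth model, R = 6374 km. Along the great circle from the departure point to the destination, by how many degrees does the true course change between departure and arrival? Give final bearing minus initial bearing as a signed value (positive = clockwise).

-12.8°

At departure: θ₁ = atan2(sin Δλ cos φ₂, cos φ₁ sin φ₂ − sin φ₁ cos φ₂ cos Δλ) = 273.80°
At arrival: θ₂ = atan2(sin Δλ cos φ₁, −cos φ₂ sin φ₁ + sin φ₂ cos φ₁ cos Δλ) = 261.00°
Δθ = θ₂ − θ₁ = -12.8°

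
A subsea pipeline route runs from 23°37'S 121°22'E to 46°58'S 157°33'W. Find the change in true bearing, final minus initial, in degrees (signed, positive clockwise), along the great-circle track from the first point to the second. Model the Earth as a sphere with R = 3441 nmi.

-53.6°

At departure: θ₁ = atan2(sin Δλ cos φ₂, cos φ₁ sin φ₂ − sin φ₁ cos φ₂ cos Δλ) = 132.94°
At arrival: θ₂ = atan2(sin Δλ cos φ₁, −cos φ₂ sin φ₁ + sin φ₂ cos φ₁ cos Δλ) = 79.39°
Δθ = θ₂ − θ₁ = -53.6°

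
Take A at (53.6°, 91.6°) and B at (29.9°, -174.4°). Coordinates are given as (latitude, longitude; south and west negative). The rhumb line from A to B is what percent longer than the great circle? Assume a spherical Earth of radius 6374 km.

Great circle: σ = 1.1968 rad → d_gc = Rσ = 7628.4 km
Rhumb: Δφ = -0.4136, Δλ = +1.6406, Δψ = -0.5651, q = Δφ/Δψ = 0.7320 → d_rh = R√(Δφ²+q²Δλ²) = 8096.3 km
Excess = (8096.3 − 7628.4) / 7628.4 = 467.9 / 7628.4 = 6.13% ≈ 6.1%

6.1%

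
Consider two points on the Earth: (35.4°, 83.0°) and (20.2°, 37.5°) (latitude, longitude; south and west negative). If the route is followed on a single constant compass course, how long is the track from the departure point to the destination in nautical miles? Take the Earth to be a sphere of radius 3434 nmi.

Δψ = ln[tan(π/4+φ₂/2)/tan(π/4+φ₁/2)] = -0.3013;  Δφ = -0.2653 rad,  Δλ = -0.7941 rad
q = Δφ/Δψ = 0.8805
d = R·√(Δφ² + q²Δλ²) = 3434·0.74788 = 2568 nmi

2568 nmi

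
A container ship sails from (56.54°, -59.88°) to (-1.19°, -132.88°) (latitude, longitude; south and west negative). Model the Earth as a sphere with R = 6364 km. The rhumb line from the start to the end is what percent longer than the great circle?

2.0%

Great circle: σ = 1.4265 rad → d_gc = Rσ = 9078.0 km
Rhumb: Δφ = -1.0076, Δλ = -1.2741, Δψ = -1.2228, q = Δφ/Δψ = 0.8240 → d_rh = R√(Δφ²+q²Δλ²) = 9260.4 km
Excess = (9260.4 − 9078.0) / 9078.0 = 182.4 / 9078.0 = 2.01% ≈ 2.0%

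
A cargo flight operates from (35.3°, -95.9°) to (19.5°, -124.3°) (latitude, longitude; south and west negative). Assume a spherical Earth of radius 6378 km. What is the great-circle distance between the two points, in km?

cos σ = sin φ₁ sin φ₂ + cos φ₁ cos φ₂ cos Δλ
      = sin(35.30°)sin(19.50°) + cos(35.30°)cos(19.50°)cos(-28.40°) = 0.8696
σ = 29.584° → d = Rσ = 6378·0.51635 = 3293 km

3293 km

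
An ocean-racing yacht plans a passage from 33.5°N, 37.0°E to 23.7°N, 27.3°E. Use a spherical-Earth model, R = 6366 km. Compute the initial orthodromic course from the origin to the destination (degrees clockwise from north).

θ = atan2( sin Δλ·cos φ₂ ,  cos φ₁ sin φ₂ − sin φ₁ cos φ₂ cos Δλ )
  = atan2(-0.1543, -0.1630) = 223.43°

223.4°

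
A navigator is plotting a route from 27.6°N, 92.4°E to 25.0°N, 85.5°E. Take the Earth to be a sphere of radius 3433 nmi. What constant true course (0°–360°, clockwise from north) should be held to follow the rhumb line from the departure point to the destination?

Δψ = ln[tan(π/4+φ₂/2)/tan(π/4+φ₁/2)] = -0.0506
Δλ = -0.1204 rad (taken the short way round)
course = atan2(Δλ, Δψ) = 247.20°

247.2°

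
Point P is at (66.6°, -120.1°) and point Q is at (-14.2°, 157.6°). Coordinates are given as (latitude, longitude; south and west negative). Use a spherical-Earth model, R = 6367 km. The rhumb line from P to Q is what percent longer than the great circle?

Great circle: σ = 1.7452 rad → d_gc = Rσ = 11111.8 km
Rhumb: Δφ = -1.4102, Δλ = -1.4364, Δψ = -1.8250, q = Δφ/Δψ = 0.7727 → d_rh = R√(Δφ²+q²Δλ²) = 11426.4 km
Excess = (11426.4 − 11111.8) / 11111.8 = 314.6 / 11111.8 = 2.83% ≈ 2.8%

2.8%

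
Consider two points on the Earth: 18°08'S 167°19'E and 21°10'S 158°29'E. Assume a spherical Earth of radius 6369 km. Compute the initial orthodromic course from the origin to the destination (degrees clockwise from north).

N = sin Δλ·cos φ₂ = -0.1432;  D = cos φ₁ sin φ₂ − sin φ₁ cos φ₂ cos Δλ = -0.0564
initial course = atan2(N, D) = 248.52°

248.5°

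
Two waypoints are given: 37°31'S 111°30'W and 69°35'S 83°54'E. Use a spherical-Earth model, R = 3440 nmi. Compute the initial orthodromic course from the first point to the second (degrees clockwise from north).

185.6°

N = sin Δλ·cos φ₂ = -0.0926;  D = cos φ₁ sin φ₂ − sin φ₁ cos φ₂ cos Δλ = -0.9482
initial course = atan2(N, D) = 185.58°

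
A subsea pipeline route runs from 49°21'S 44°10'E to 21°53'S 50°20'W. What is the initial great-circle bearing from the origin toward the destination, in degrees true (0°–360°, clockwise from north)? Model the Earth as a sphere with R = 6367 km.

N = sin Δλ·cos φ₂ = -0.9251;  D = cos φ₁ sin φ₂ − sin φ₁ cos φ₂ cos Δλ = -0.2980
initial course = atan2(N, D) = 252.14°

252.1°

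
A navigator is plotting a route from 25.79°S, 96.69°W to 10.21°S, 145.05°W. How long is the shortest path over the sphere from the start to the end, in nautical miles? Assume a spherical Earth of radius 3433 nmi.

cos σ = sin φ₁ sin φ₂ + cos φ₁ cos φ₂ cos Δλ
      = sin(-25.79°)sin(-10.21°) + cos(-25.79°)cos(-10.21°)cos(-48.36°) = 0.6659
σ = 48.248° → d = Rσ = 3433·0.84208 = 2891 nmi

2891 nmi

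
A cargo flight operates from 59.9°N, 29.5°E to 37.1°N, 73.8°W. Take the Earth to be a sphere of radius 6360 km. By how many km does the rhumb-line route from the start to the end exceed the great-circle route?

Great circle: cos σ = sin φ₁ sin φ₂ + cos φ₁ cos φ₂ cos Δλ,  σ = 1.1265 rad → d_gc = 7164.4 km
Rhumb line: Δψ = -0.6153, q = Δφ/Δψ = 0.6467, d_rh = R√(Δφ²+q²Δλ²) = 7835.8 km
Excess = 7835.8 − 7164.4 = 671.4 ≈ 671 km

671 km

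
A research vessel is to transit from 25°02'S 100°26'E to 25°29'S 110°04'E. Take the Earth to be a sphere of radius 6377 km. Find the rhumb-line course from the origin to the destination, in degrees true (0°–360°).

93.0°

Meridional parts: M(φ₁)=-0.4515, M(φ₂)=-0.4602 → ΔM = -0.0087;  Δλ = +0.1681 rad
tan C = Δλ / ΔM = -19.3606 → C = 92.96°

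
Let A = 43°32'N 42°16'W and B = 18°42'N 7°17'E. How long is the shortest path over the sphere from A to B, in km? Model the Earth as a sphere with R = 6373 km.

Haversine: a = sin²(Δφ/2)+cos φ₁ cos φ₂ sin²(Δλ/2) = 0.16682;  σ = 2·atan2(√a,√(1−a))
σ = 48.214° → d = Rσ = 6373·0.84149 = 5363 km

5363 km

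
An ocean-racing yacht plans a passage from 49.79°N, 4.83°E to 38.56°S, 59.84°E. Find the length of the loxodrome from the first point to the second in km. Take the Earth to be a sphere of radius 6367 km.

Δψ = ln[tan(π/4+φ₂/2)/tan(π/4+φ₁/2)] = -1.7354;  Δφ = -1.5420 rad,  Δλ = +0.9601 rad
q = Δφ/Δψ = 0.8885
d = R·√(Δφ² + q²Δλ²) = 6367·1.76225 = 11220 km

11220 km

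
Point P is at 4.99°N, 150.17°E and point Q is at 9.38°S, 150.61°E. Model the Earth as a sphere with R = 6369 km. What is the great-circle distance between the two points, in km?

1598 km

Haversine: a = sin²(Δφ/2)+cos φ₁ cos φ₂ sin²(Δλ/2) = 0.01566;  σ = 2·atan2(√a,√(1−a))
σ = 14.377° → d = Rσ = 6369·0.25092 = 1598 km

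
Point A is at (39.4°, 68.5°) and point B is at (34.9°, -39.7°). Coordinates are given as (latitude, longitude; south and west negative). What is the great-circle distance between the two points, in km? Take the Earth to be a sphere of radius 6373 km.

8953 km

cos σ = sin φ₁ sin φ₂ + cos φ₁ cos φ₂ cos Δλ
      = sin(39.40°)sin(34.90°) + cos(39.40°)cos(34.90°)cos(-108.20°) = 0.1652
σ = 80.490° → d = Rσ = 6373·1.40482 = 8953 km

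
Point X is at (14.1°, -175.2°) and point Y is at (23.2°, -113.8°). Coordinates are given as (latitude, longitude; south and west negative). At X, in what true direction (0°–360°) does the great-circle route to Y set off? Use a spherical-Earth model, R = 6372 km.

θ = atan2( sin Δλ·cos φ₂ ,  cos φ₁ sin φ₂ − sin φ₁ cos φ₂ cos Δλ )
  = atan2(+0.8070, +0.2749) = 71.19°

71.2°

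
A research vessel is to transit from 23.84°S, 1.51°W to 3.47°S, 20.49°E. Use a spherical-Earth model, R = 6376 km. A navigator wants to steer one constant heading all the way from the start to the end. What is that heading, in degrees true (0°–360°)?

46.2°

Δψ = ln[tan(π/4+φ₂/2)/tan(π/4+φ₁/2)] = +0.3680
Δλ = +0.3840 rad (taken the short way round)
course = atan2(Δλ, Δψ) = 46.21°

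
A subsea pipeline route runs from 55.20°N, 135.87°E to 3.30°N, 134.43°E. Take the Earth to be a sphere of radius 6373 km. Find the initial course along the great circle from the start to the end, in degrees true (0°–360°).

181.8°

θ = atan2( sin Δλ·cos φ₂ ,  cos φ₁ sin φ₂ − sin φ₁ cos φ₂ cos Δλ )
  = atan2(-0.0251, -0.7867) = 181.83°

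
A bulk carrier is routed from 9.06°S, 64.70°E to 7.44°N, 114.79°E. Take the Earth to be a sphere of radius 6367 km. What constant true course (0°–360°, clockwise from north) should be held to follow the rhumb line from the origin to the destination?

Δψ = ln[tan(π/4+φ₂/2)/tan(π/4+φ₁/2)] = +0.2890
Δλ = +0.8742 rad (taken the short way round)
course = atan2(Δλ, Δψ) = 71.71°

71.7°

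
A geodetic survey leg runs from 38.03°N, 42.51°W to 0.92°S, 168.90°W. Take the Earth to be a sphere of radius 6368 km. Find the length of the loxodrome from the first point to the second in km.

Rhumb course C = atan2(Δλ, Δψ) with Δψ = ln[tan(π/4+φ₂/2)/tan(π/4+φ₁/2)] = -0.7347, Δλ = -2.2059 → C = 251.58°
d = R·|Δφ| / |cos C| = 6368·0.67981 / 0.31600 = 13700 km

13700 km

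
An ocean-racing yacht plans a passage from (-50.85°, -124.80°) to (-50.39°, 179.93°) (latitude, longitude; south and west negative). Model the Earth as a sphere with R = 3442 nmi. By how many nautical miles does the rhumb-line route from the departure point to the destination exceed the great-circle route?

Great circle: cos σ = sin φ₁ sin φ₂ + cos φ₁ cos φ₂ cos Δλ,  σ = 0.5975 rad → d_gc = 2056.5 nmi
Rhumb line: Δψ = +0.0127, q = Δφ/Δψ = 0.6345, d_rh = R√(Δφ²+q²Δλ²) = 2106.8 nmi
Excess = 2106.8 − 2056.5 = 50.3 ≈ 50 nmi

50 nmi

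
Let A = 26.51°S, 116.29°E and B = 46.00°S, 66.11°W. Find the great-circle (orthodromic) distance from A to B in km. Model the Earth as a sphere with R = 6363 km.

cos σ = sin φ₁ sin φ₂ + cos φ₁ cos φ₂ cos Δλ
      = sin(-26.51°)sin(-46.00°) + cos(-26.51°)cos(-46.00°)cos(177.60°) = -0.3000
σ = 107.457° → d = Rσ = 6363·1.87548 = 11934 km

11934 km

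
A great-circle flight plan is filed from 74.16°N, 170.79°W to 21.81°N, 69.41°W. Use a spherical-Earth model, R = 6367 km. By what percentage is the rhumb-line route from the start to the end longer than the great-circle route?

8.9%

Great circle: σ = 1.2583 rad → d_gc = Rσ = 8011.7 km
Rhumb: Δφ = -0.9137, Δλ = +1.7694, Δψ = -1.5822, q = Δφ/Δψ = 0.5775 → d_rh = R√(Δφ²+q²Δλ²) = 8727.2 km
Excess = (8727.2 − 8011.7) / 8011.7 = 715.5 / 8011.7 = 8.93% ≈ 8.9%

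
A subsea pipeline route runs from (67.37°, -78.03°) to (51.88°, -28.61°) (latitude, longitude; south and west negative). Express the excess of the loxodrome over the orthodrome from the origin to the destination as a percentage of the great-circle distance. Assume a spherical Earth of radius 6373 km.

Great circle: σ = 0.4935 rad → d_gc = Rσ = 3145.3 km
Rhumb: Δφ = -0.2704, Δλ = +0.8625, Δψ = -0.5462, q = Δφ/Δψ = 0.4950 → d_rh = R√(Δφ²+q²Δλ²) = 3220.4 km
Excess = (3220.4 − 3145.3) / 3145.3 = 75.1 / 3145.3 = 2.39% ≈ 2.4%

2.4%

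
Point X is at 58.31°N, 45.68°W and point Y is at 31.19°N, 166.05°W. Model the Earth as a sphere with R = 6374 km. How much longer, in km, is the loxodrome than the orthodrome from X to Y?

Great circle: cos σ = sin φ₁ sin φ₂ + cos φ₁ cos φ₂ cos Δλ,  σ = 1.3557 rad → d_gc = 8641.1 km
Rhumb line: Δψ = -0.6860, q = Δφ/Δψ = 0.6900, d_rh = R√(Δφ²+q²Δλ²) = 9719.9 km
Excess = 9719.9 − 8641.1 = 1078.8 ≈ 1079 km

1079 km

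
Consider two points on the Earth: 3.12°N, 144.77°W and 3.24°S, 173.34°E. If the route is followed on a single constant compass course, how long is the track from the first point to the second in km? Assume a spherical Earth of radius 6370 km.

Rhumb course C = atan2(Δλ, Δψ) with Δψ = ln[tan(π/4+φ₂/2)/tan(π/4+φ₁/2)] = -0.1111, Δλ = -0.7311 → C = 261.36°
d = R·|Δφ| / |cos C| = 6370·0.11100 / 0.15018 = 4708 km

4708 km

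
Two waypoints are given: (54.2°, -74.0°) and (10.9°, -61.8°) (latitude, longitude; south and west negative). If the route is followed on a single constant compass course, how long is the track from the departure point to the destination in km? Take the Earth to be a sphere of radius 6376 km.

Δψ = ln[tan(π/4+φ₂/2)/tan(π/4+φ₁/2)] = -0.9387;  Δφ = -0.7557 rad,  Δλ = +0.2129 rad
q = Δφ/Δψ = 0.8051
d = R·√(Δφ² + q²Δλ²) = 6376·0.77493 = 4941 km

4941 km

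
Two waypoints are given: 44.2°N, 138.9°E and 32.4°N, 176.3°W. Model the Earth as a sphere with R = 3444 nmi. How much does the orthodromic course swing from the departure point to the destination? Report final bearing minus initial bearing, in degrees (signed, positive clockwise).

Initial bearing θ₁ = atan2(sin Δλ cos φ₂, cos φ₁ sin φ₂ − sin φ₁ cos φ₂ cos Δλ) = 93.23°
Final bearing θ₂ = (initial bearing from the destination back to the start) + 180° = 122.03°
Δθ = θ₂ − θ₁ = +28.8°

+28.8°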